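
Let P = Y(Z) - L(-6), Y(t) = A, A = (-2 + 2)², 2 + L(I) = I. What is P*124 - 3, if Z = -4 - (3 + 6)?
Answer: 989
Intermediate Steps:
L(I) = -2 + I
A = 0 (A = 0² = 0)
Z = -13 (Z = -4 - 1*9 = -4 - 9 = -13)
Y(t) = 0
P = 8 (P = 0 - (-2 - 6) = 0 - 1*(-8) = 0 + 8 = 8)
P*124 - 3 = 8*124 - 3 = 992 - 3 = 989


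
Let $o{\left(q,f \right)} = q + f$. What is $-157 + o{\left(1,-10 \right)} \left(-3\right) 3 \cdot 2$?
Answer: $5$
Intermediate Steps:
$o{\left(q,f \right)} = f + q$
$-157 + o{\left(1,-10 \right)} \left(-3\right) 3 \cdot 2 = -157 + \left(-10 + 1\right) \left(-3\right) 3 \cdot 2 = -157 - 9 \left(\left(-9\right) 2\right) = -157 - -162 = -157 + 162 = 5$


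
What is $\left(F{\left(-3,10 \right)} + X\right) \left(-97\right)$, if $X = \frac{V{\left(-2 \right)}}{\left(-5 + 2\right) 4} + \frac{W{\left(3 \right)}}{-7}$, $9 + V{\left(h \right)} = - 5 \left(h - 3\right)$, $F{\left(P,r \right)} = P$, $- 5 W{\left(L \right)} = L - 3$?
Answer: $\frac{1261}{3} \approx 420.33$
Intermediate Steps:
$W{\left(L \right)} = \frac{3}{5} - \frac{L}{5}$ ($W{\left(L \right)} = - \frac{L - 3}{5} = - \frac{-3 + L}{5} = \frac{3}{5} - \frac{L}{5}$)
$V{\left(h \right)} = 6 - 5 h$ ($V{\left(h \right)} = -9 - 5 \left(h - 3\right) = -9 - 5 \left(-3 + h\right) = -9 - \left(-15 + 5 h\right) = 6 - 5 h$)
$X = - \frac{4}{3}$ ($X = \frac{6 - -10}{\left(-5 + 2\right) 4} + \frac{\frac{3}{5} - \frac{3}{5}}{-7} = \frac{6 + 10}{\left(-3\right) 4} + \left(\frac{3}{5} - \frac{3}{5}\right) \left(- \frac{1}{7}\right) = \frac{16}{-12} + 0 \left(- \frac{1}{7}\right) = 16 \left(- \frac{1}{12}\right) + 0 = - \frac{4}{3} + 0 = - \frac{4}{3} \approx -1.3333$)
$\left(F{\left(-3,10 \right)} + X\right) \left(-97\right) = \left(-3 - \frac{4}{3}\right) \left(-97\right) = \left(- \frac{13}{3}\right) \left(-97\right) = \frac{1261}{3}$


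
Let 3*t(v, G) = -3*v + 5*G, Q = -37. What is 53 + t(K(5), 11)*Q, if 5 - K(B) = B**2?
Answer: -4096/3 ≈ -1365.3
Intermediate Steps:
K(B) = 5 - B**2
t(v, G) = -v + 5*G/3 (t(v, G) = (-3*v + 5*G)/3 = -v + 5*G/3)
53 + t(K(5), 11)*Q = 53 + (-(5 - 1*5**2) + (5/3)*11)*(-37) = 53 + (-(5 - 1*25) + 55/3)*(-37) = 53 + (-(5 - 25) + 55/3)*(-37) = 53 + (-1*(-20) + 55/3)*(-37) = 53 + (20 + 55/3)*(-37) = 53 + (115/3)*(-37) = 53 - 4255/3 = -4096/3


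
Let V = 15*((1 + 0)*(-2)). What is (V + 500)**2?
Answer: 220900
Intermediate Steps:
V = -30 (V = 15*(1*(-2)) = 15*(-2) = -30)
(V + 500)**2 = (-30 + 500)**2 = 470**2 = 220900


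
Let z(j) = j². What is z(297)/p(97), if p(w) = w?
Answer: 88209/97 ≈ 909.37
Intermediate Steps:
z(297)/p(97) = 297²/97 = 88209*(1/97) = 88209/97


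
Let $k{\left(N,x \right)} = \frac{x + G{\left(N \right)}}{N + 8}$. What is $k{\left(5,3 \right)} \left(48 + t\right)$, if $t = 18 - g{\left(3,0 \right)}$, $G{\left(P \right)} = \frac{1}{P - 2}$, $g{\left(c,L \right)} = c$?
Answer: $\frac{210}{13} \approx 16.154$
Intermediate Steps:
$G{\left(P \right)} = \frac{1}{-2 + P}$
$k{\left(N,x \right)} = \frac{x + \frac{1}{-2 + N}}{8 + N}$ ($k{\left(N,x \right)} = \frac{x + \frac{1}{-2 + N}}{N + 8} = \frac{x + \frac{1}{-2 + N}}{8 + N}$)
$t = 15$ ($t = 18 - 3 = 15$)
$k{\left(5,3 \right)} \left(48 + t\right) = \frac{1 + 3 \left(-2 + 5\right)}{\left(-2 + 5\right) \left(8 + 5\right)} \left(48 + 15\right) = \frac{1 + 3 \cdot 3}{3 \cdot 13} \cdot 63 = \frac{1}{3} \cdot \frac{1}{13} \left(1 + 9\right) 63 = \frac{1}{3} \cdot \frac{1}{13} \cdot 10 \cdot 63 = \frac{10}{39} \cdot 63 = \frac{210}{13}$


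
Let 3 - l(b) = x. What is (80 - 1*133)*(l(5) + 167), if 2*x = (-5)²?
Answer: -16695/2 ≈ -8347.5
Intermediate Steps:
x = 25/2 (x = (½)*(-5)² = (½)*25 = 25/2 ≈ 12.500)
l(b) = -19/2 (l(b) = 3 - 1*25/2 = 3 - 25/2 = -19/2)
(80 - 1*133)*(l(5) + 167) = (80 - 1*133)*(-19/2 + 167) = (80 - 133)*(315/2) = -53*315/2 = -16695/2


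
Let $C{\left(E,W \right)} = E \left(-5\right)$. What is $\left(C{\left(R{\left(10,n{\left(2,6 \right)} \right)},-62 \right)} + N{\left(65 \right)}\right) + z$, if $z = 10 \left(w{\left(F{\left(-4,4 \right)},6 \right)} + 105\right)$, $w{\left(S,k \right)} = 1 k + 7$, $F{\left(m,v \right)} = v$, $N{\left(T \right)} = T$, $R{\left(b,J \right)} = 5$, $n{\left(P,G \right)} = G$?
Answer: $1220$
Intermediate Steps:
$w{\left(S,k \right)} = 7 + k$ ($w{\left(S,k \right)} = k + 7 = 7 + k$)
$C{\left(E,W \right)} = - 5 E$
$z = 1180$ ($z = 10 \left(\left(7 + 6\right) + 105\right) = 10 \left(13 + 105\right) = 10 \cdot 118 = 1180$)
$\left(C{\left(R{\left(10,n{\left(2,6 \right)} \right)},-62 \right)} + N{\left(65 \right)}\right) + z = \left(\left(-5\right) 5 + 65\right) + 1180 = \left(-25 + 65\right) + 1180 = 40 + 1180 = 1220$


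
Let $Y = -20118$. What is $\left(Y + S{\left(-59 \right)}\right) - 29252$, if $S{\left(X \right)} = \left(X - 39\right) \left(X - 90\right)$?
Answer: $-34768$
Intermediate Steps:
$S{\left(X \right)} = \left(-90 + X\right) \left(-39 + X\right)$ ($S{\left(X \right)} = \left(-39 + X\right) \left(-90 + X\right) = \left(-90 + X\right) \left(-39 + X\right)$)
$\left(Y + S{\left(-59 \right)}\right) - 29252 = \left(-20118 + \left(3510 + \left(-59\right)^{2} - -7611\right)\right) - 29252 = \left(-20118 + \left(3510 + 3481 + 7611\right)\right) - 29252 = \left(-20118 + 14602\right) - 29252 = -5516 - 29252 = -34768$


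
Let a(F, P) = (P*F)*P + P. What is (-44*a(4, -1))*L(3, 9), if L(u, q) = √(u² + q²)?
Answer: -396*√10 ≈ -1252.3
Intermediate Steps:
a(F, P) = P + F*P² (a(F, P) = (F*P)*P + P = F*P² + P = P + F*P²)
L(u, q) = √(q² + u²)
(-44*a(4, -1))*L(3, 9) = (-(-44)*(1 + 4*(-1)))*√(9² + 3²) = (-(-44)*(1 - 4))*√(81 + 9) = (-(-44)*(-3))*√90 = (-44*3)*(3*√10) = -396*√10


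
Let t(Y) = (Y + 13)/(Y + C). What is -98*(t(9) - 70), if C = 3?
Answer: 20041/3 ≈ 6680.3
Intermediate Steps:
t(Y) = (13 + Y)/(3 + Y) (t(Y) = (Y + 13)/(Y + 3) = (13 + Y)/(3 + Y))
-98*(t(9) - 70) = -98*((13 + 9)/(3 + 9) - 70) = -98*(22/12 - 70) = -98*((1/12)*22 - 70) = -98*(11/6 - 70) = -98*(-409/6) = 20041/3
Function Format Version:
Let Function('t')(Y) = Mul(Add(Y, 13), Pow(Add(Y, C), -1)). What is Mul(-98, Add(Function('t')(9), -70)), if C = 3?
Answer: Rational(20041, 3) ≈ 6680.3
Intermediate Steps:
Function('t')(Y) = Mul(Pow(Add(3, Y), -1), Add(13, Y)) (Function('t')(Y) = Mul(Add(Y, 13), Pow(Add(Y, 3), -1)) = Mul(Add(13, Y), Pow(Add(3, Y), -1)) = Mul(Pow(Add(3, Y), -1), Add(13, Y)))
Mul(-98, Add(Function('t')(9), -70)) = Mul(-98, Add(Mul(Pow(Add(3, 9), -1), Add(13, 9)), -70)) = Mul(-98, Add(Mul(Pow(12, -1), 22), -70)) = Mul(-98, Add(Mul(Rational(1, 12), 22), -70)) = Mul(-98, Add(Rational(11, 6), -70)) = Mul(-98, Rational(-409, 6)) = Rational(20041, 3)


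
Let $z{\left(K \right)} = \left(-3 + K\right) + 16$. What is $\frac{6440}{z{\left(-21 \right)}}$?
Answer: $-805$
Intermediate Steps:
$z{\left(K \right)} = 13 + K$
$\frac{6440}{z{\left(-21 \right)}} = \frac{6440}{13 - 21} = \frac{6440}{-8} = 6440 \left(- \frac{1}{8}\right) = -805$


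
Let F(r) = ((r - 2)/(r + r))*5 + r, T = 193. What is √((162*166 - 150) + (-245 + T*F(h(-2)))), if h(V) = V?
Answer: 2*√6769 ≈ 164.55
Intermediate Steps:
F(r) = r + 5*(-2 + r)/(2*r) (F(r) = ((-2 + r)/((2*r)))*5 + r = ((-2 + r)*(1/(2*r)))*5 + r = ((-2 + r)/(2*r))*5 + r = 5*(-2 + r)/(2*r) + r = r + 5*(-2 + r)/(2*r))
√((162*166 - 150) + (-245 + T*F(h(-2)))) = √((162*166 - 150) + (-245 + 193*(5/2 - 2 - 5/(-2)))) = √((26892 - 150) + (-245 + 193*(5/2 - 2 - 5*(-½)))) = √(26742 + (-245 + 193*(5/2 - 2 + 5/2))) = √(26742 + (-245 + 193*3)) = √(26742 + (-245 + 579)) = √(26742 + 334) = √27076 = 2*√6769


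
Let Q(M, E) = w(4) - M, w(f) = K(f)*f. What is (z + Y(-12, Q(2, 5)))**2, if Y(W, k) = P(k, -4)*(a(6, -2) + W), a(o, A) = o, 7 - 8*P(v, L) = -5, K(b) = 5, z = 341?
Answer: 110224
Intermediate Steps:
w(f) = 5*f
P(v, L) = 3/2 (P(v, L) = 7/8 - 1/8*(-5) = 7/8 + 5/8 = 3/2)
Q(M, E) = 20 - M (Q(M, E) = 5*4 - M = 20 - M)
Y(W, k) = 9 + 3*W/2 (Y(W, k) = 3*(6 + W)/2 = 9 + 3*W/2)
(z + Y(-12, Q(2, 5)))**2 = (341 + (9 + (3/2)*(-12)))**2 = (341 + (9 - 18))**2 = (341 - 9)**2 = 332**2 = 110224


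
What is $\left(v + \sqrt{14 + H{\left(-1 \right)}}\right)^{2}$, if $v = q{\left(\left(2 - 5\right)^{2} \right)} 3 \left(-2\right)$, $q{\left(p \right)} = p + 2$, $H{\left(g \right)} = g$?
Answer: $\left(-66 + \sqrt{13}\right)^{2} \approx 3893.1$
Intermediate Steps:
$q{\left(p \right)} = 2 + p$
$v = -66$ ($v = \left(2 + \left(2 - 5\right)^{2}\right) 3 \left(-2\right) = \left(2 + \left(-3\right)^{2}\right) 3 \left(-2\right) = \left(2 + 9\right) 3 \left(-2\right) = 11 \cdot 3 \left(-2\right) = 33 \left(-2\right) = -66$)
$\left(v + \sqrt{14 + H{\left(-1 \right)}}\right)^{2} = \left(-66 + \sqrt{14 - 1}\right)^{2} = \left(-66 + \sqrt{13}\right)^{2}$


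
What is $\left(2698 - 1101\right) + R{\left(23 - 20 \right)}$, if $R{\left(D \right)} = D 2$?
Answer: $1603$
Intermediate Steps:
$R{\left(D \right)} = 2 D$
$\left(2698 - 1101\right) + R{\left(23 - 20 \right)} = \left(2698 - 1101\right) + 2 \left(23 - 20\right) = 1597 + 2 \cdot 3 = 1597 + 6 = 1603$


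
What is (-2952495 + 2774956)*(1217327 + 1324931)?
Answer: -451349943062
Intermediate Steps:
(-2952495 + 2774956)*(1217327 + 1324931) = -177539*2542258 = -451349943062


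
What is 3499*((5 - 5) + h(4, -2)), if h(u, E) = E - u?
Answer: -20994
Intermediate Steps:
3499*((5 - 5) + h(4, -2)) = 3499*((5 - 5) + (-2 - 1*4)) = 3499*(0 + (-2 - 4)) = 3499*(0 - 6) = 3499*(-6) = -20994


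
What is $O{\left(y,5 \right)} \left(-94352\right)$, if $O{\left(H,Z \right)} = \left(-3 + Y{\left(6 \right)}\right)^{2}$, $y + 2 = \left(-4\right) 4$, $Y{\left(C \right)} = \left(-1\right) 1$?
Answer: $-1509632$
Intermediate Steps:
$Y{\left(C \right)} = -1$
$y = -18$ ($y = -2 - 16 = -18$)
$O{\left(H,Z \right)} = 16$ ($O{\left(H,Z \right)} = \left(-3 - 1\right)^{2} = \left(-4\right)^{2} = 16$)
$O{\left(y,5 \right)} \left(-94352\right) = 16 \left(-94352\right) = -1509632$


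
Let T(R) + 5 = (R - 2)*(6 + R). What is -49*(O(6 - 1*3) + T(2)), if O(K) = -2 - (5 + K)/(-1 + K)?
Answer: 539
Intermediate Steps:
T(R) = -5 + (-2 + R)*(6 + R) (T(R) = -5 + (R - 2)*(6 + R) = -5 + (-2 + R)*(6 + R))
O(K) = -2 - (5 + K)/(-1 + K)
-49*(O(6 - 1*3) + T(2)) = -49*(3*(-1 - (6 - 1*3))/(-1 + (6 - 1*3)) + (-17 + 2² + 4*2)) = -49*(3*(-1 - (6 - 3))/(-1 + (6 - 3)) + (-17 + 4 + 8)) = -49*(3*(-1 - 1*3)/(-1 + 3) - 5) = -49*(3*(-1 - 3)/2 - 5) = -49*(3*(½)*(-4) - 5) = -49*(-6 - 5) = -49*(-11) = 539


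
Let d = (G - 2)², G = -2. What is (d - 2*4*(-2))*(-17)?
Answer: -544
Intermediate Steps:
d = 16 (d = (-2 - 2)² = (-4)² = 16)
(d - 2*4*(-2))*(-17) = (16 - 2*4*(-2))*(-17) = (16 - 8*(-2))*(-17) = (16 + 16)*(-17) = 32*(-17) = -544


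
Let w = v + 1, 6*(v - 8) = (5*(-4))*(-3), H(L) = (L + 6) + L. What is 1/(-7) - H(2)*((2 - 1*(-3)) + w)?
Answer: -1681/7 ≈ -240.14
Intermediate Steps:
H(L) = 6 + 2*L (H(L) = (6 + L) + L = 6 + 2*L)
v = 18 (v = 8 + ((5*(-4))*(-3))/6 = 8 + (-20*(-3))/6 = 8 + (⅙)*60 = 8 + 10 = 18)
w = 19 (w = 18 + 1 = 19)
1/(-7) - H(2)*((2 - 1*(-3)) + w) = 1/(-7) - (6 + 2*2)*((2 - 1*(-3)) + 19) = -⅐ - (6 + 4)*((2 + 3) + 19) = -⅐ - 10*(5 + 19) = -⅐ - 10*24 = -⅐ - 1*240 = -⅐ - 240 = -1681/7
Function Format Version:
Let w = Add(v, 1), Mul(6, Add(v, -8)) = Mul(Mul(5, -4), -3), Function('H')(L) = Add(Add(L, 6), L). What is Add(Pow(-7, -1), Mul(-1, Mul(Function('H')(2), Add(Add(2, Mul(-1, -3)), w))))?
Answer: Rational(-1681, 7) ≈ -240.14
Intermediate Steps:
Function('H')(L) = Add(6, Mul(2, L)) (Function('H')(L) = Add(Add(6, L), L) = Add(6, Mul(2, L)))
v = 18 (v = Add(8, Mul(Rational(1, 6), Mul(Mul(5, -4), -3))) = Add(8, Mul(Rational(1, 6), Mul(-20, -3))) = Add(8, Mul(Rational(1, 6), 60)) = Add(8, 10) = 18)
w = 19 (w = Add(18, 1) = 19)
Add(Pow(-7, -1), Mul(-1, Mul(Function('H')(2), Add(Add(2, Mul(-1, -3)), w)))) = Add(Pow(-7, -1), Mul(-1, Mul(Add(6, Mul(2, 2)), Add(Add(2, Mul(-1, -3)), 19)))) = Add(Rational(-1, 7), Mul(-1, Mul(Add(6, 4), Add(Add(2, 3), 19)))) = Add(Rational(-1, 7), Mul(-1, Mul(10, Add(5, 19)))) = Add(Rational(-1, 7), Mul(-1, Mul(10, 24))) = Add(Rational(-1, 7), Mul(-1, 240)) = Add(Rational(-1, 7), -240) = Rational(-1681, 7)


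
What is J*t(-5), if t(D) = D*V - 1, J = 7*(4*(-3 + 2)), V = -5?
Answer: -672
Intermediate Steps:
J = -28 (J = 7*(4*(-1)) = 7*(-4) = -28)
t(D) = -1 - 5*D (t(D) = D*(-5) - 1 = -5*D - 1 = -1 - 5*D)
J*t(-5) = -28*(-1 - 5*(-5)) = -28*(-1 + 25) = -28*24 = -672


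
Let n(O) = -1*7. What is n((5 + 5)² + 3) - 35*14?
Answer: -497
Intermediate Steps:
n(O) = -7
n((5 + 5)² + 3) - 35*14 = -7 - 35*14 = -7 - 490 = -497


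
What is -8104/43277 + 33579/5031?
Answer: 12072027/1860911 ≈ 6.4872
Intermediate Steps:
-8104/43277 + 33579/5031 = -8104*1/43277 + 33579*(1/5031) = -8104/43277 + 287/43 = 12072027/1860911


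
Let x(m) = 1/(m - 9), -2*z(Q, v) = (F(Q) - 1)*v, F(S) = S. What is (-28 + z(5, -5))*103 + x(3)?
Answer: -11125/6 ≈ -1854.2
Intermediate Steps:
z(Q, v) = -v*(-1 + Q)/2 (z(Q, v) = -(Q - 1)*v/2 = -(-1 + Q)*v/2 = -v*(-1 + Q)/2)
x(m) = 1/(-9 + m)
(-28 + z(5, -5))*103 + x(3) = (-28 + (½)*(-5)*(1 - 1*5))*103 + 1/(-9 + 3) = (-28 + (½)*(-5)*(1 - 5))*103 + 1/(-6) = (-28 + (½)*(-5)*(-4))*103 - ⅙ = (-28 + 10)*103 - ⅙ = -18*103 - ⅙ = -1854 - ⅙ = -11125/6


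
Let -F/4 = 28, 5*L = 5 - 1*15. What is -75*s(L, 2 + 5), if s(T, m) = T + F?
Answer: 8550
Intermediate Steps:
L = -2 (L = (5 - 1*15)/5 = (5 - 15)/5 = (⅕)*(-10) = -2)
F = -112 (F = -4*28 = -112)
s(T, m) = -112 + T (s(T, m) = T - 112 = -112 + T)
-75*s(L, 2 + 5) = -75*(-112 - 2) = -75*(-114) = 8550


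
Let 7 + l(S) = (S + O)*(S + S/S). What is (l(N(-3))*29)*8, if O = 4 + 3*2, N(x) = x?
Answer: -4872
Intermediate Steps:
O = 10 (O = 4 + 6 = 10)
l(S) = -7 + (1 + S)*(10 + S) (l(S) = -7 + (S + 10)*(S + S/S) = -7 + (10 + S)*(S + 1) = -7 + (10 + S)*(1 + S) = -7 + (1 + S)*(10 + S))
(l(N(-3))*29)*8 = ((3 + (-3)² + 11*(-3))*29)*8 = ((3 + 9 - 33)*29)*8 = -21*29*8 = -609*8 = -4872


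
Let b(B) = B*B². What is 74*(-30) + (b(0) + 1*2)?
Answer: -2218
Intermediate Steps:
b(B) = B³
74*(-30) + (b(0) + 1*2) = 74*(-30) + (0³ + 1*2) = -2220 + (0 + 2) = -2220 + 2 = -2218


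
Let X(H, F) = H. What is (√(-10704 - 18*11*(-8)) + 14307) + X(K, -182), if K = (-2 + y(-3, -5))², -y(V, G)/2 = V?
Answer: 14323 + 4*I*√570 ≈ 14323.0 + 95.499*I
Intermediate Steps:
y(V, G) = -2*V
K = 16 (K = (-2 - 2*(-3))² = (-2 + 6)² = 4² = 16)
(√(-10704 - 18*11*(-8)) + 14307) + X(K, -182) = (√(-10704 - 18*11*(-8)) + 14307) + 16 = (√(-10704 - 198*(-8)) + 14307) + 16 = (√(-10704 + 1584) + 14307) + 16 = (√(-9120) + 14307) + 16 = (4*I*√570 + 14307) + 16 = (14307 + 4*I*√570) + 16 = 14323 + 4*I*√570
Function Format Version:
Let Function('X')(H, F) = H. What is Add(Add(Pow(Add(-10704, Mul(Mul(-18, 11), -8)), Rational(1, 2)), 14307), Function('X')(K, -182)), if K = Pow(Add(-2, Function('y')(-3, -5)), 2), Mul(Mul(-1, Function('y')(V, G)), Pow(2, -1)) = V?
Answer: Add(14323, Mul(4, I, Pow(570, Rational(1, 2)))) ≈ Add(14323., Mul(95.499, I))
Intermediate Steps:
Function('y')(V, G) = Mul(-2, V)
K = 16 (K = Pow(Add(-2, Mul(-2, -3)), 2) = Pow(Add(-2, 6), 2) = Pow(4, 2) = 16)
Add(Add(Pow(Add(-10704, Mul(Mul(-18, 11), -8)), Rational(1, 2)), 14307), Function('X')(K, -182)) = Add(Add(Pow(Add(-10704, Mul(Mul(-18, 11), -8)), Rational(1, 2)), 14307), 16) = Add(Add(Pow(Add(-10704, Mul(-198, -8)), Rational(1, 2)), 14307), 16) = Add(Add(Pow(Add(-10704, 1584), Rational(1, 2)), 14307), 16) = Add(Add(Pow(-9120, Rational(1, 2)), 14307), 16) = Add(Add(Mul(4, I, Pow(570, Rational(1, 2))), 14307), 16) = Add(Add(14307, Mul(4, I, Pow(570, Rational(1, 2)))), 16) = Add(14323, Mul(4, I, Pow(570, Rational(1, 2))))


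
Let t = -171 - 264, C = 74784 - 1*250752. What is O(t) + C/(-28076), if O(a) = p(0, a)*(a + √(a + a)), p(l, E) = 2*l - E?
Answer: -1328126283/7019 + 435*I*√870 ≈ -1.8922e+5 + 12831.0*I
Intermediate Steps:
p(l, E) = -E + 2*l
C = -175968 (C = 74784 - 250752 = -175968)
t = -435
O(a) = -a*(a + √2*√a) (O(a) = (-a + 2*0)*(a + √(a + a)) = (-a + 0)*(a + √(2*a)) = (-a)*(a + √2*√a) = -a*(a + √2*√a))
O(t) + C/(-28076) = -1*(-435)*(-435 + √2*√(-435)) - 175968/(-28076) = -1*(-435)*(-435 + √2*(I*√435)) - 175968*(-1/28076) = -1*(-435)*(-435 + I*√870) + 43992/7019 = (-189225 + 435*I*√870) + 43992/7019 = -1328126283/7019 + 435*I*√870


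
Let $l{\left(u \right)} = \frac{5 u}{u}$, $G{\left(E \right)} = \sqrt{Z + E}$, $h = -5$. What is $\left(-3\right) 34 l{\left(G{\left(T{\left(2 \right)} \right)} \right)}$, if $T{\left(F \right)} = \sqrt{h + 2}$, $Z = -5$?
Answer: $-510$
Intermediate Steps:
$T{\left(F \right)} = i \sqrt{3}$ ($T{\left(F \right)} = \sqrt{-5 + 2} = \sqrt{-3} = i \sqrt{3}$)
$G{\left(E \right)} = \sqrt{-5 + E}$
$l{\left(u \right)} = 5$
$\left(-3\right) 34 l{\left(G{\left(T{\left(2 \right)} \right)} \right)} = \left(-3\right) 34 \cdot 5 = \left(-102\right) 5 = -510$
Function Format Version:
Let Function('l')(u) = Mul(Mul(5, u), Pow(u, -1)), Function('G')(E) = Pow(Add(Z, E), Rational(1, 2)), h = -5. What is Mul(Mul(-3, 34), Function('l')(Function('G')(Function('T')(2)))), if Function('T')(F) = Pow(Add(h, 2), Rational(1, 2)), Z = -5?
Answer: -510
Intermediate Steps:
Function('T')(F) = Mul(I, Pow(3, Rational(1, 2))) (Function('T')(F) = Pow(Add(-5, 2), Rational(1, 2)) = Pow(-3, Rational(1, 2)) = Mul(I, Pow(3, Rational(1, 2))))
Function('G')(E) = Pow(Add(-5, E), Rational(1, 2))
Function('l')(u) = 5
Mul(Mul(-3, 34), Function('l')(Function('G')(Function('T')(2)))) = Mul(Mul(-3, 34), 5) = Mul(-102, 5) = -510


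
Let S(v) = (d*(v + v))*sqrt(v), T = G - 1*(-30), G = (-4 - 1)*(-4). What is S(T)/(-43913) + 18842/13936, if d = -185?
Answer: 9421/6968 + 92500*sqrt(2)/43913 ≈ 4.3310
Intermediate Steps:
G = 20 (G = -5*(-4) = 20)
T = 50 (T = 20 - 1*(-30) = 20 + 30 = 50)
S(v) = -370*v**(3/2) (S(v) = (-185*(v + v))*sqrt(v) = (-370*v)*sqrt(v) = -370*v**(3/2))
S(T)/(-43913) + 18842/13936 = -92500*sqrt(2)/(-43913) + 18842/13936 = -92500*sqrt(2)*(-1/43913) + 18842*(1/13936) = -92500*sqrt(2)*(-1/43913) + 9421/6968 = 92500*sqrt(2)/43913 + 9421/6968 = 9421/6968 + 92500*sqrt(2)/43913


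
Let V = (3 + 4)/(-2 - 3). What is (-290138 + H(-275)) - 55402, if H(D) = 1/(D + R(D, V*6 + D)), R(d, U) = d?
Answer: -190047001/550 ≈ -3.4554e+5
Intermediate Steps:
V = -7/5 (V = 7/(-5) = 7*(-⅕) = -7/5 ≈ -1.4000)
H(D) = 1/(2*D) (H(D) = 1/(D + D) = 1/(2*D))
(-290138 + H(-275)) - 55402 = (-290138 + (½)/(-275)) - 55402 = (-290138 + (½)*(-1/275)) - 55402 = (-290138 - 1/550) - 55402 = -159575901/550 - 55402 = -190047001/550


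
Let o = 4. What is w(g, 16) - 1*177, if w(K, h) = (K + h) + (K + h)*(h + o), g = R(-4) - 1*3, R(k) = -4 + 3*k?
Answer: -240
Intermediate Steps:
g = -19 (g = (-4 + 3*(-4)) - 1*3 = (-4 - 12) - 3 = -16 - 3 = -19)
w(K, h) = K + h + (4 + h)*(K + h) (w(K, h) = (K + h) + (K + h)*(h + 4) = (K + h) + (K + h)*(4 + h) = (K + h) + (4 + h)*(K + h) = K + h + (4 + h)*(K + h))
w(g, 16) - 1*177 = (16² + 5*(-19) + 5*16 - 19*16) - 1*177 = (256 - 95 + 80 - 304) - 177 = -63 - 177 = -240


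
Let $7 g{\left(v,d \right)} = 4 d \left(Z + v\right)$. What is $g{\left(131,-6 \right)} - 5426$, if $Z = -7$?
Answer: $- \frac{40958}{7} \approx -5851.1$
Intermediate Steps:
$g{\left(v,d \right)} = \frac{4 d \left(-7 + v\right)}{7}$
$g{\left(131,-6 \right)} - 5426 = \frac{4}{7} \left(-6\right) \left(-7 + 131\right) - 5426 = \frac{4}{7} \left(-6\right) 124 - 5426 = - \frac{2976}{7} - 5426 = - \frac{40958}{7}$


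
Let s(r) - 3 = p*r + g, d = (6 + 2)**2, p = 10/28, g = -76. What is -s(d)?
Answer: 351/7 ≈ 50.143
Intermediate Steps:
p = 5/14 (p = 10*(1/28) = 5/14 ≈ 0.35714)
d = 64 (d = 8**2 = 64)
s(r) = -73 + 5*r/14 (s(r) = 3 + (5*r/14 - 76) = 3 + (-76 + 5*r/14) = -73 + 5*r/14)
-s(d) = -(-73 + (5/14)*64) = -(-73 + 160/7) = -1*(-351/7) = 351/7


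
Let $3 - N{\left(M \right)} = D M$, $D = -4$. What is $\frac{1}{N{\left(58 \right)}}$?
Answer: $\frac{1}{235} \approx 0.0042553$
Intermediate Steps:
$N{\left(M \right)} = 3 + 4 M$ ($N{\left(M \right)} = 3 - - 4 M = 3 + 4 M$)
$\frac{1}{N{\left(58 \right)}} = \frac{1}{3 + 4 \cdot 58} = \frac{1}{3 + 232} = \frac{1}{235}$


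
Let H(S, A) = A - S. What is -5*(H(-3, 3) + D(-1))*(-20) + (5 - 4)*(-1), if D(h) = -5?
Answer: 99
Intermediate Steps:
-5*(H(-3, 3) + D(-1))*(-20) + (5 - 4)*(-1) = -5*((3 - 1*(-3)) - 5)*(-20) + (5 - 4)*(-1) = -5*((3 + 3) - 5)*(-20) + 1*(-1) = -5*(6 - 5)*(-20) - 1 = -5*1*(-20) - 1 = -5*(-20) - 1 = 100 - 1 = 99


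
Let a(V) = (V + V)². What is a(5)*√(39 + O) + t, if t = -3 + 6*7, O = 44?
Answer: 39 + 100*√83 ≈ 950.04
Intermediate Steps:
a(V) = 4*V² (a(V) = (2*V)² = 4*V²)
t = 39 (t = -3 + 42 = 39)
a(5)*√(39 + O) + t = (4*5²)*√(39 + 44) + 39 = (4*25)*√83 + 39 = 100*√83 + 39 = 39 + 100*√83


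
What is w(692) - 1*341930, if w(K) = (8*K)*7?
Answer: -303178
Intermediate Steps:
w(K) = 56*K
w(692) - 1*341930 = 56*692 - 1*341930 = 38752 - 341930 = -303178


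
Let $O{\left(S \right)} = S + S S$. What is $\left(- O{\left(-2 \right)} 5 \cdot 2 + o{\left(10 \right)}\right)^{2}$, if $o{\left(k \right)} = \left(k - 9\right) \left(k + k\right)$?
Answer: $0$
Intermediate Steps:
$O{\left(S \right)} = S + S^{2}$
$o{\left(k \right)} = 2 k \left(-9 + k\right)$ ($o{\left(k \right)} = \left(-9 + k\right) 2 k = 2 k \left(-9 + k\right)$)
$\left(- O{\left(-2 \right)} 5 \cdot 2 + o{\left(10 \right)}\right)^{2} = \left(- - 2 \left(1 - 2\right) 5 \cdot 2 + 2 \cdot 10 \left(-9 + 10\right)\right)^{2} = \left(- \left(-2\right) \left(-1\right) 5 \cdot 2 + 2 \cdot 10 \cdot 1\right)^{2} = \left(- 2 \cdot 5 \cdot 2 + 20\right)^{2} = \left(- 10 \cdot 2 + 20\right)^{2} = \left(\left(-1\right) 20 + 20\right)^{2} = \left(-20 + 20\right)^{2} = 0^{2} = 0$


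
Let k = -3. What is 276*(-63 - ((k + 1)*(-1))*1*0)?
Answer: -17388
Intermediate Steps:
276*(-63 - ((k + 1)*(-1))*1*0) = 276*(-63 - ((-3 + 1)*(-1))*1*0) = 276*(-63 - -2*(-1)*1*0) = 276*(-63 - 2*1*0) = 276*(-63 - 2*0) = 276*(-63 - 1*0) = 276*(-63 + 0) = 276*(-63) = -17388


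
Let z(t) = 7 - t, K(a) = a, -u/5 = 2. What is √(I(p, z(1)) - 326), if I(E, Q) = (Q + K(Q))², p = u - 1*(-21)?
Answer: I*√182 ≈ 13.491*I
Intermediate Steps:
u = -10 (u = -5*2 = -10)
p = 11 (p = -10 - 1*(-21) = -10 + 21 = 11)
I(E, Q) = 4*Q² (I(E, Q) = (Q + Q)² = (2*Q)² = 4*Q²)
√(I(p, z(1)) - 326) = √(4*(7 - 1*1)² - 326) = √(4*(7 - 1)² - 326) = √(4*6² - 326) = √(4*36 - 326) = √(144 - 326) = √(-182) = I*√182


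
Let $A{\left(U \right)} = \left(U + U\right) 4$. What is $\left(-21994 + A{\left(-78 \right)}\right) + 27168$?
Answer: $4550$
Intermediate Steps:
$A{\left(U \right)} = 8 U$ ($A{\left(U \right)} = 2 U 4 = 8 U$)
$\left(-21994 + A{\left(-78 \right)}\right) + 27168 = \left(-21994 + 8 \left(-78\right)\right) + 27168 = \left(-21994 - 624\right) + 27168 = -22618 + 27168 = 4550$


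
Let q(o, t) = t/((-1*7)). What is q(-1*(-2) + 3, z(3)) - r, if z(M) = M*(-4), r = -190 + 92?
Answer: 698/7 ≈ 99.714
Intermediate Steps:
r = -98
z(M) = -4*M
q(o, t) = -t/7 (q(o, t) = t/(-7) = t*(-⅐) = -t/7)
q(-1*(-2) + 3, z(3)) - r = -(-4)*3/7 - 1*(-98) = -⅐*(-12) + 98 = 12/7 + 98 = 698/7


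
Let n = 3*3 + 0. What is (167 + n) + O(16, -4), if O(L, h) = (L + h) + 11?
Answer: 199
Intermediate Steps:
O(L, h) = 11 + L + h
n = 9 (n = 9 + 0 = 9)
(167 + n) + O(16, -4) = (167 + 9) + (11 + 16 - 4) = 176 + 23 = 199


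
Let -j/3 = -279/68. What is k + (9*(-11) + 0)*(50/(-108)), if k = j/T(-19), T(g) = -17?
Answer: 156439/3468 ≈ 45.109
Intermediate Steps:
j = 837/68 (j = -(-837)/68 = -3*(-279/68) = 837/68 ≈ 12.309)
k = -837/1156 (k = (837/68)/(-17) = (837/68)*(-1/17) = -837/1156 ≈ -0.72405)
k + (9*(-11) + 0)*(50/(-108)) = -837/1156 + (9*(-11) + 0)*(50/(-108)) = -837/1156 + (-99 + 0)*(50*(-1/108)) = -837/1156 - 99*(-25/54) = -837/1156 + 275/6 = 156439/3468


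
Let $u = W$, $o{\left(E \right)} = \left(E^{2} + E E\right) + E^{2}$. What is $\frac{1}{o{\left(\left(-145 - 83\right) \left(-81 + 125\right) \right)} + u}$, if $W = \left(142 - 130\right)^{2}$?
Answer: $\frac{1}{301923216} \approx 3.3121 \cdot 10^{-9}$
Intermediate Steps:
$o{\left(E \right)} = 3 E^{2}$ ($o{\left(E \right)} = \left(E^{2} + E^{2}\right) + E^{2} = 2 E^{2} + E^{2} = 3 E^{2}$)
$W = 144$ ($W = 12^{2} = 144$)
$u = 144$
$\frac{1}{o{\left(\left(-145 - 83\right) \left(-81 + 125\right) \right)} + u} = \frac{1}{3 \left(\left(-145 - 83\right) \left(-81 + 125\right)\right)^{2} + 144} = \frac{1}{3 \left(\left(-228\right) 44\right)^{2} + 144} = \frac{1}{3 \left(-10032\right)^{2} + 144} = \frac{1}{3 \cdot 100641024 + 144} = \frac{1}{301923072 + 144} = \frac{1}{301923216}$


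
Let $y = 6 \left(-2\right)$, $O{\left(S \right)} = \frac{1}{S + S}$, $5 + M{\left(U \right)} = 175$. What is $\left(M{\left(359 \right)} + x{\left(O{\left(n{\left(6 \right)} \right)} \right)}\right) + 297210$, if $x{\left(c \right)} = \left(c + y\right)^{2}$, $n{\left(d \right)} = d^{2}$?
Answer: $\frac{1542362689}{5184} \approx 2.9752 \cdot 10^{5}$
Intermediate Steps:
$M{\left(U \right)} = 170$ ($M{\left(U \right)} = -5 + 175 = 170$)
$O{\left(S \right)} = \frac{1}{2 S}$
$y = -12$
$x{\left(c \right)} = \left(-12 + c\right)^{2}$ ($x{\left(c \right)} = \left(c - 12\right)^{2} = \left(-12 + c\right)^{2}$)
$\left(M{\left(359 \right)} + x{\left(O{\left(n{\left(6 \right)} \right)} \right)}\right) + 297210 = \left(170 + \left(-12 + \frac{1}{2 \cdot 6^{2}}\right)^{2}\right) + 297210 = \left(170 + \left(-12 + \frac{1}{2 \cdot 36}\right)^{2}\right) + 297210 = \left(170 + \left(-12 + \frac{1}{2} \cdot \frac{1}{36}\right)^{2}\right) + 297210 = \left(170 + \left(-12 + \frac{1}{72}\right)^{2}\right) + 297210 = \left(170 + \left(- \frac{863}{72}\right)^{2}\right) + 297210 = \left(170 + \frac{744769}{5184}\right) + 297210 = \frac{1626049}{5184} + 297210 = \frac{1542362689}{5184}$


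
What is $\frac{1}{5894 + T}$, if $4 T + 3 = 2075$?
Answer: $\frac{1}{6412} \approx 0.00015596$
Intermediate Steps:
$T = 518$ ($T = - \frac{3}{4} + \frac{1}{4} \cdot 2075 = - \frac{3}{4} + \frac{2075}{4} = 518$)
$\frac{1}{5894 + T} = \frac{1}{5894 + 518} = \frac{1}{6412}$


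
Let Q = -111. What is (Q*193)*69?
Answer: -1478187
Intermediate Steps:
(Q*193)*69 = -111*193*69 = -21423*69 = -1478187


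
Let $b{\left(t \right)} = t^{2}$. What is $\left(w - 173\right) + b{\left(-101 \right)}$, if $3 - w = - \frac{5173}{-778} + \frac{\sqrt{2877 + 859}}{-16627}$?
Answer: $\frac{7798945}{778} + \frac{2 \sqrt{934}}{16627} \approx 10024.0$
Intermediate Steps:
$w = - \frac{2839}{778} + \frac{2 \sqrt{934}}{16627}$ ($w = 3 - \left(- \frac{5173}{-778} + \frac{\sqrt{2877 + 859}}{-16627}\right) = 3 - \left(\left(-5173\right) \left(- \frac{1}{778}\right) + \sqrt{3736} \left(- \frac{1}{16627}\right)\right) = 3 - \left(\frac{5173}{778} + 2 \sqrt{934} \left(- \frac{1}{16627}\right)\right) = 3 - \left(\frac{5173}{778} - \frac{2 \sqrt{934}}{16627}\right) = - \frac{2839}{778} + \frac{2 \sqrt{934}}{16627} \approx -3.6454$)
$\left(w - 173\right) + b{\left(-101 \right)} = \left(\left(- \frac{2839}{778} + \frac{2 \sqrt{934}}{16627}\right) - 173\right) + \left(-101\right)^{2} = \left(- \frac{137433}{778} + \frac{2 \sqrt{934}}{16627}\right) + 10201 = \frac{7798945}{778} + \frac{2 \sqrt{934}}{16627}$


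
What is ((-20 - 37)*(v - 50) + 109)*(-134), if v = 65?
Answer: 99964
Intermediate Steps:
((-20 - 37)*(v - 50) + 109)*(-134) = ((-20 - 37)*(65 - 50) + 109)*(-134) = (-57*15 + 109)*(-134) = (-855 + 109)*(-134) = -746*(-134) = 99964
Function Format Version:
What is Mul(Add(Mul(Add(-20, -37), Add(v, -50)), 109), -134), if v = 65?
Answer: 99964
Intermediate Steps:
Mul(Add(Mul(Add(-20, -37), Add(v, -50)), 109), -134) = Mul(Add(Mul(Add(-20, -37), Add(65, -50)), 109), -134) = Mul(Add(Mul(-57, 15), 109), -134) = Mul(Add(-855, 109), -134) = Mul(-746, -134) = 99964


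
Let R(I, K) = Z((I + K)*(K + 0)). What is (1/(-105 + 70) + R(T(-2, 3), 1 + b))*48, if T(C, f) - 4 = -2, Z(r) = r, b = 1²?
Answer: 13392/35 ≈ 382.63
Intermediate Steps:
b = 1
T(C, f) = 2 (T(C, f) = 4 - 2 = 2)
R(I, K) = K*(I + K) (R(I, K) = (I + K)*(K + 0) = (I + K)*K = K*(I + K))
(1/(-105 + 70) + R(T(-2, 3), 1 + b))*48 = (1/(-105 + 70) + (1 + 1)*(2 + (1 + 1)))*48 = (1/(-35) + 2*(2 + 2))*48 = (-1/35 + 2*4)*48 = (-1/35 + 8)*48 = (279/35)*48 = 13392/35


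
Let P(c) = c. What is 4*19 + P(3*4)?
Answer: 88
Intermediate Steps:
4*19 + P(3*4) = 4*19 + 3*4 = 76 + 12 = 88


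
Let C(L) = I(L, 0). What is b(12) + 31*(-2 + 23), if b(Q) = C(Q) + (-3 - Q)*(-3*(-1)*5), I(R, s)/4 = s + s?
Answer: 426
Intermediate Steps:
I(R, s) = 8*s (I(R, s) = 4*(s + s) = 4*(2*s) = 8*s)
C(L) = 0 (C(L) = 8*0 = 0)
b(Q) = -45 - 15*Q (b(Q) = 0 + (-3 - Q)*(-3*(-1)*5) = 0 + (-3 - Q)*(3*5) = 0 + (-3 - Q)*15 = 0 + (-45 - 15*Q) = -45 - 15*Q)
b(12) + 31*(-2 + 23) = (-45 - 15*12) + 31*(-2 + 23) = (-45 - 180) + 31*21 = -225 + 651 = 426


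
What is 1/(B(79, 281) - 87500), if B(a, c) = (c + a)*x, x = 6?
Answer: -1/85340 ≈ -1.1718e-5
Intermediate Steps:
B(a, c) = 6*a + 6*c (B(a, c) = (c + a)*6 = (a + c)*6 = 6*a + 6*c)
1/(B(79, 281) - 87500) = 1/((6*79 + 6*281) - 87500) = 1/((474 + 1686) - 87500) = 1/(2160 - 87500) = 1/(-85340) = -1/85340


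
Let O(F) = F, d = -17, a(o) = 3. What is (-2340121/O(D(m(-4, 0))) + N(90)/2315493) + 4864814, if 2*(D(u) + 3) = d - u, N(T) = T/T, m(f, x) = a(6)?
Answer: 151856289717592/30101409 ≈ 5.0448e+6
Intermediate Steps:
m(f, x) = 3
N(T) = 1
D(u) = -23/2 - u/2 (D(u) = -3 + (-17 - u)/2 = -3 + (-17/2 - u/2) = -23/2 - u/2)
(-2340121/O(D(m(-4, 0))) + N(90)/2315493) + 4864814 = (-2340121/(-23/2 - ½*3) + 1/2315493) + 4864814 = (-2340121/(-23/2 - 3/2) + 1*(1/2315493)) + 4864814 = (-2340121/(-13) + 1/2315493) + 4864814 = (-2340121*(-1/13) + 1/2315493) + 4864814 = (2340121/13 + 1/2315493) + 4864814 = 5418533794666/30101409 + 4864814 = 151856289717592/30101409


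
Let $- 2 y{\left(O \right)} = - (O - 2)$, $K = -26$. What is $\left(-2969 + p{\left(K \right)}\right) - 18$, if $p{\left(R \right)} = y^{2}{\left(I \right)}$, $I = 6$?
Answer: $-2983$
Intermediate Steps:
$y{\left(O \right)} = -1 + \frac{O}{2}$ ($y{\left(O \right)} = - \frac{\left(-1\right) \left(O - 2\right)}{2} = - \frac{\left(-1\right) \left(-2 + O\right)}{2} = - \frac{2 - O}{2} = -1 + \frac{O}{2}$)
$p{\left(R \right)} = 4$ ($p{\left(R \right)} = \left(-1 + \frac{1}{2} \cdot 6\right)^{2} = \left(-1 + 3\right)^{2} = 2^{2} = 4$)
$\left(-2969 + p{\left(K \right)}\right) - 18 = \left(-2969 + 4\right) - 18 = -2965 + \left(-29 + 11\right) = -2965 - 18 = -2983$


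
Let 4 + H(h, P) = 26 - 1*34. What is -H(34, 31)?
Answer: 12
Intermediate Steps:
H(h, P) = -12 (H(h, P) = -4 + (26 - 1*34) = -4 + (26 - 34) = -4 - 8 = -12)
-H(34, 31) = -1*(-12) = 12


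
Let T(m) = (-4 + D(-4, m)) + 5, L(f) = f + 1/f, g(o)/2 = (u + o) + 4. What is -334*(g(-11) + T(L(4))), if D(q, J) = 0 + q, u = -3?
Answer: 7682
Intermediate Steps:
g(o) = 2 + 2*o (g(o) = 2*((-3 + o) + 4) = 2*(1 + o) = 2 + 2*o)
D(q, J) = q
L(f) = f + 1/f
T(m) = -3 (T(m) = (-4 - 4) + 5 = -8 + 5 = -3)
-334*(g(-11) + T(L(4))) = -334*((2 + 2*(-11)) - 3) = -334*((2 - 22) - 3) = -334*(-20 - 3) = -334*(-23) = 7682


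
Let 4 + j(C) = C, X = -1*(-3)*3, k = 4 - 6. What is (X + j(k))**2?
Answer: 9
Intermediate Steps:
k = -2
X = 9 (X = 3*3 = 9)
j(C) = -4 + C
(X + j(k))**2 = (9 + (-4 - 2))**2 = (9 - 6)**2 = 3**2 = 9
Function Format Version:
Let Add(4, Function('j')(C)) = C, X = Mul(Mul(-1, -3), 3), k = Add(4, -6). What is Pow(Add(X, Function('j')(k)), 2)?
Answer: 9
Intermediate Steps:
k = -2
X = 9 (X = Mul(3, 3) = 9)
Function('j')(C) = Add(-4, C)
Pow(Add(X, Function('j')(k)), 2) = Pow(Add(9, Add(-4, -2)), 2) = Pow(Add(9, -6), 2) = Pow(3, 2) = 9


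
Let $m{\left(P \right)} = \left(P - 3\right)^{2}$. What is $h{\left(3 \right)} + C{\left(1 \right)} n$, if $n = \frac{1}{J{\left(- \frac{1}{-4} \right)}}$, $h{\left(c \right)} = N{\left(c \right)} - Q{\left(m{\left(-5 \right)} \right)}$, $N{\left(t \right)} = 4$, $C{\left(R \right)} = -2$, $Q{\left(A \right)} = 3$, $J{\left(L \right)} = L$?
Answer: $-7$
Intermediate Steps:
$m{\left(P \right)} = \left(-3 + P\right)^{2}$
$h{\left(c \right)} = 1$ ($h{\left(c \right)} = 4 - 3 = 1$)
$n = 4$ ($n = \frac{1}{\left(-1\right) \frac{1}{-4}} = \frac{1}{\left(-1\right) \left(- \frac{1}{4}\right)} = \frac{1}{\frac{1}{4}} = 4$)
$h{\left(3 \right)} + C{\left(1 \right)} n = 1 - 8 = -7$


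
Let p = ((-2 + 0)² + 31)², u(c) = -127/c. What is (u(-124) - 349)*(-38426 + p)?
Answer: 1605185949/124 ≈ 1.2945e+7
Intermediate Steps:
p = 1225 (p = ((-2)² + 31)² = (4 + 31)² = 35² = 1225)
(u(-124) - 349)*(-38426 + p) = (-127/(-124) - 349)*(-38426 + 1225) = (-127*(-1/124) - 349)*(-37201) = (127/124 - 349)*(-37201) = -43149/124*(-37201) = 1605185949/124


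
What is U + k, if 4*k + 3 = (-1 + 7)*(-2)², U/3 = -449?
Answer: -5367/4 ≈ -1341.8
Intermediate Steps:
U = -1347 (U = 3*(-449) = -1347)
k = 21/4 (k = -¾ + ((-1 + 7)*(-2)²)/4 = -¾ + (6*4)/4 = -¾ + (¼)*24 = -¾ + 6 = 21/4 ≈ 5.2500)
U + k = -1347 + 21/4 = -5367/4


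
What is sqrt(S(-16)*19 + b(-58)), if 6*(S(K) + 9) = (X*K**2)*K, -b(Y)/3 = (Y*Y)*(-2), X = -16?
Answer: sqrt(2047893)/3 ≈ 477.02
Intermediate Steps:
b(Y) = 6*Y**2 (b(Y) = -3*Y*Y*(-2) = -3*Y**2*(-2) = -(-6)*Y**2 = 6*Y**2)
S(K) = -9 - 8*K**3/3 (S(K) = -9 + ((-16*K**2)*K)/6 = -9 + (-16*K**3)/6 = -9 - 8*K**3/3)
sqrt(S(-16)*19 + b(-58)) = sqrt((-9 - 8/3*(-16)**3)*19 + 6*(-58)**2) = sqrt((-9 - 8/3*(-4096))*19 + 6*3364) = sqrt((-9 + 32768/3)*19 + 20184) = sqrt((32741/3)*19 + 20184) = sqrt(622079/3 + 20184) = sqrt(682631/3) = sqrt(2047893)/3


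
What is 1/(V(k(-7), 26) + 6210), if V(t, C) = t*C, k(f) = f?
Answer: 1/6028 ≈ 0.00016589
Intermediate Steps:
V(t, C) = C*t
1/(V(k(-7), 26) + 6210) = 1/(26*(-7) + 6210) = 1/(-182 + 6210) = 1/6028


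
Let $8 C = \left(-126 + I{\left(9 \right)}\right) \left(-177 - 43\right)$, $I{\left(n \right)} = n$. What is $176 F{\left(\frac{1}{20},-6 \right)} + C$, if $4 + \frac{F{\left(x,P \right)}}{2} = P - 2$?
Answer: $- \frac{2013}{2} \approx -1006.5$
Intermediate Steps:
$F{\left(x,P \right)} = -12 + 2 P$ ($F{\left(x,P \right)} = -8 + 2 \left(P - 2\right) = -8 + 2 \left(-2 + P\right) = -8 + \left(-4 + 2 P\right) = -12 + 2 P$)
$C = \frac{6435}{2}$ ($C = \frac{\left(-126 + 9\right) \left(-177 - 43\right)}{8} = \frac{\left(-117\right) \left(-220\right)}{8} = \frac{1}{8} \cdot 25740 = \frac{6435}{2} \approx 3217.5$)
$176 F{\left(\frac{1}{20},-6 \right)} + C = 176 \left(-12 + 2 \left(-6\right)\right) + \frac{6435}{2} = 176 \left(-12 - 12\right) + \frac{6435}{2} = 176 \left(-24\right) + \frac{6435}{2} = -4224 + \frac{6435}{2} = - \frac{2013}{2}$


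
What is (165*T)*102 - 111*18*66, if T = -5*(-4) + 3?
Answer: 255222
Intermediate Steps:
T = 23 (T = 20 + 3 = 23)
(165*T)*102 - 111*18*66 = (165*23)*102 - 111*18*66 = 3795*102 - 1998*66 = 387090 - 131868 = 255222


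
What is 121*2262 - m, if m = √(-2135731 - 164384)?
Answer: 273702 - I*√2300115 ≈ 2.737e+5 - 1516.6*I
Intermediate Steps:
m = I*√2300115 (m = √(-2300115) = I*√2300115 ≈ 1516.6*I)
121*2262 - m = 121*2262 - I*√2300115 = 273702 - I*√2300115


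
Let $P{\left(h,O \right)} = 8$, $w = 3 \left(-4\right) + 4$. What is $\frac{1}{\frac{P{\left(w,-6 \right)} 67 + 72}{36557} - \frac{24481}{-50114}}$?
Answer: $\frac{1832017498}{925421229} \approx 1.9797$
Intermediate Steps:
$w = -8$ ($w = -12 + 4 = -8$)
$\frac{1}{\frac{P{\left(w,-6 \right)} 67 + 72}{36557} - \frac{24481}{-50114}} = \frac{1}{\frac{8 \cdot 67 + 72}{36557} - \frac{24481}{-50114}} = \frac{1}{\left(536 + 72\right) \frac{1}{36557} - - \frac{24481}{50114}} = \frac{1}{608 \cdot \frac{1}{36557} + \frac{24481}{50114}} = \frac{1}{\frac{608}{36557} + \frac{24481}{50114}} = \frac{1}{\frac{925421229}{1832017498}} = \frac{1832017498}{925421229}$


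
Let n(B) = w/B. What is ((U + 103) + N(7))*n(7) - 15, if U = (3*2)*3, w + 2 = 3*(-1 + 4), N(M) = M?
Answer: 113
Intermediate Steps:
w = 7 (w = -2 + 3*(-1 + 4) = -2 + 3*3 = -2 + 9 = 7)
U = 18 (U = 6*3 = 18)
n(B) = 7/B
((U + 103) + N(7))*n(7) - 15 = ((18 + 103) + 7)*(7/7) - 15 = (121 + 7)*(7*(⅐)) - 15 = 128*1 - 15 = 128 - 15 = 113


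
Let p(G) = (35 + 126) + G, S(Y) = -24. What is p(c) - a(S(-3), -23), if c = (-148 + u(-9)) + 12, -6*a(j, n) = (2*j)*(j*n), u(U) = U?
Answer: -4400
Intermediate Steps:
a(j, n) = -n*j²/3 (a(j, n) = -2*j*j*n/6 = -n*j²/3)
c = -145 (c = (-148 - 9) + 12 = -157 + 12 = -145)
p(G) = 161 + G
p(c) - a(S(-3), -23) = (161 - 145) - (-1)*(-23)*(-24)²/3 = 16 - (-1)*(-23)*576/3 = 16 - 1*4416 = 16 - 4416 = -4400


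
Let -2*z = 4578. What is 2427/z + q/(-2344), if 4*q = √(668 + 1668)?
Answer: -809/763 - √146/2344 ≈ -1.0654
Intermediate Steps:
z = -2289 (z = -½*4578 = -2289)
q = √146 (q = √(668 + 1668)/4 = √2336/4 = (4*√146)/4 = √146 ≈ 12.083)
2427/z + q/(-2344) = 2427/(-2289) + √146/(-2344) = 2427*(-1/2289) + √146*(-1/2344) = -809/763 - √146/2344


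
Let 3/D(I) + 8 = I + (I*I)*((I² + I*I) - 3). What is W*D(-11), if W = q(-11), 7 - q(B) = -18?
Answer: 3/1156 ≈ 0.0025952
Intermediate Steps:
q(B) = 25 (q(B) = 7 - 1*(-18) = 7 + 18 = 25)
W = 25
D(I) = 3/(-8 + I + I²*(-3 + 2*I²)) (D(I) = 3/(-8 + (I + (I*I)*((I² + I*I) - 3))) = 3/(-8 + (I + I²*((I² + I²) - 3))) = 3/(-8 + (I + I²*(2*I² - 3))) = 3/(-8 + (I + I²*(-3 + 2*I²))) = 3/(-8 + I + I²*(-3 + 2*I²)))
W*D(-11) = 25*(3/(-8 - 11 - 3*(-11)² + 2*(-11)⁴)) = 25*(3/(-8 - 11 - 3*121 + 2*14641)) = 25*(3/(-8 - 11 - 363 + 29282)) = 25*(3/28900) = 3/1156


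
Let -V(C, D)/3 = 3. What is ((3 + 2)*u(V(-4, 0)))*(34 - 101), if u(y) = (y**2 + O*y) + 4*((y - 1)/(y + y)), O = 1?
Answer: -223780/9 ≈ -24864.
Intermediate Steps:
V(C, D) = -9 (V(C, D) = -3*3 = -9)
u(y) = y + y**2 + 2*(-1 + y)/y (u(y) = (y**2 + 1*y) + 4*((y - 1)/(y + y)) = (y**2 + y) + 4*((-1 + y)/((2*y))) = (y + y**2) + 4*((-1 + y)*(1/(2*y))) = (y + y**2) + 4*((-1 + y)/(2*y)) = (y + y**2) + 2*(-1 + y)/y = y + y**2 + 2*(-1 + y)/y)
((3 + 2)*u(V(-4, 0)))*(34 - 101) = ((3 + 2)*(2 - 9 + (-9)**2 - 2/(-9)))*(34 - 101) = (5*(2 - 9 + 81 - 2*(-1/9)))*(-67) = (5*(2 - 9 + 81 + 2/9))*(-67) = (5*(668/9))*(-67) = (3340/9)*(-67) = -223780/9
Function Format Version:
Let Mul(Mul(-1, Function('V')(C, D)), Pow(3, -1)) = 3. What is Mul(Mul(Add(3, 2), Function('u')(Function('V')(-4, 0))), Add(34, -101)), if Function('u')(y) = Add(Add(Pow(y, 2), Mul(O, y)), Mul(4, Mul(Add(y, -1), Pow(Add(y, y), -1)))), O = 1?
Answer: Rational(-223780, 9) ≈ -24864.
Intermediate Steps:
Function('V')(C, D) = -9 (Function('V')(C, D) = Mul(-3, 3) = -9)
Function('u')(y) = Add(y, Pow(y, 2), Mul(2, Pow(y, -1), Add(-1, y))) (Function('u')(y) = Add(Add(Pow(y, 2), Mul(1, y)), Mul(4, Mul(Add(y, -1), Pow(Add(y, y), -1)))) = Add(Add(Pow(y, 2), y), Mul(4, Mul(Add(-1, y), Pow(Mul(2, y), -1)))) = Add(Add(y, Pow(y, 2)), Mul(4, Mul(Add(-1, y), Mul(Rational(1, 2), Pow(y, -1))))) = Add(Add(y, Pow(y, 2)), Mul(4, Mul(Rational(1, 2), Pow(y, -1), Add(-1, y)))) = Add(Add(y, Pow(y, 2)), Mul(2, Pow(y, -1), Add(-1, y))) = Add(y, Pow(y, 2), Mul(2, Pow(y, -1), Add(-1, y))))
Mul(Mul(Add(3, 2), Function('u')(Function('V')(-4, 0))), Add(34, -101)) = Mul(Mul(Add(3, 2), Add(2, -9, Pow(-9, 2), Mul(-2, Pow(-9, -1)))), Add(34, -101)) = Mul(Mul(5, Add(2, -9, 81, Mul(-2, Rational(-1, 9)))), -67) = Mul(Mul(5, Add(2, -9, 81, Rational(2, 9))), -67) = Mul(Mul(5, Rational(668, 9)), -67) = Mul(Rational(3340, 9), -67) = Rational(-223780, 9)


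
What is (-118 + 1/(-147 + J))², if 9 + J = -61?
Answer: 655718449/47089 ≈ 13925.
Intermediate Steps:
J = -70 (J = -9 - 61 = -70)
(-118 + 1/(-147 + J))² = (-118 + 1/(-147 - 70))² = (-118 + 1/(-217))² = (-118 - 1/217)² = (-25607/217)² = 655718449/47089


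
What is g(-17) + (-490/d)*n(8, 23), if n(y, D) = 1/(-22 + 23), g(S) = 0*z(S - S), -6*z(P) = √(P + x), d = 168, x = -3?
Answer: -35/12 ≈ -2.9167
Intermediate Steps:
z(P) = -√(-3 + P)/6 (z(P) = -√(P - 3)/6 = -√(-3 + P)/6)
g(S) = 0 (g(S) = 0*(-√(-3 + (S - S))/6) = 0*(-√(-3 + 0)/6) = 0*(-I*√3/6) = 0)
n(y, D) = 1 (n(y, D) = 1/1 = 1)
g(-17) + (-490/d)*n(8, 23) = 0 - 490/168*1 = 0 - 490*1/168*1 = 0 - 35/12*1 = 0 - 35/12 = -35/12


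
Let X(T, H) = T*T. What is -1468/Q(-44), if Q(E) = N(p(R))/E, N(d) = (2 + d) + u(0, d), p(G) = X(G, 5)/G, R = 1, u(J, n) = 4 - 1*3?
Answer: 16148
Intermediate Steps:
u(J, n) = 1 (u(J, n) = 4 - 3 = 1)
X(T, H) = T²
p(G) = G (p(G) = G²/G = G)
N(d) = 3 + d (N(d) = (2 + d) + 1 = 3 + d)
Q(E) = 4/E (Q(E) = (3 + 1)/E = 4/E)
-1468/Q(-44) = -1468/(4/(-44)) = -1468/(4*(-1/44)) = -1468/(-1/11) = -1468*(-11) = 16148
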